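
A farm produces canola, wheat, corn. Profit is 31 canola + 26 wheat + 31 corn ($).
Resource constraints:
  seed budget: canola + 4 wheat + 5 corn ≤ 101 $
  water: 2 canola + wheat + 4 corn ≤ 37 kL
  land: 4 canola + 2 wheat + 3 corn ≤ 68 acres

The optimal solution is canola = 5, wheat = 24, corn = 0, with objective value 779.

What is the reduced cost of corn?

Binding: seed budget and land. Non-binding: water (3 unused).
Since water is not tight, its dual is 0.
Dual feasibility on the basic columns requires 1·y_seed budget + 4·y_land = 31, 4·y_seed budget + 2·y_land = 26.
This yields shadow prices y_seed budget = 3, y_land = 7.
Reduced cost of corn: c₃ − yᵀa₃ = 31 − (3·5 + 7·3) = 31 − 36 = -5.

-5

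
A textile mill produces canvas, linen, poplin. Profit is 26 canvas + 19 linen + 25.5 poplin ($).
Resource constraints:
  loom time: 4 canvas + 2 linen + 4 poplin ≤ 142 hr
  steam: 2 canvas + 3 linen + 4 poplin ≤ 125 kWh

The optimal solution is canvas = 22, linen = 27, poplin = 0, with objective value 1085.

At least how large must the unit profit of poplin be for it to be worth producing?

Both loom time and steam are binding at x*.
Dual feasibility on the basic columns requires 4·y_loom time + 2·y_steam = 26, 2·y_loom time + 3·y_steam = 19.
This yields shadow prices y_loom time = 5, y_steam = 3.
poplin enters the basis when its profit ≥ yᵀa₃ = 5·4 + 3·4 = 32.

32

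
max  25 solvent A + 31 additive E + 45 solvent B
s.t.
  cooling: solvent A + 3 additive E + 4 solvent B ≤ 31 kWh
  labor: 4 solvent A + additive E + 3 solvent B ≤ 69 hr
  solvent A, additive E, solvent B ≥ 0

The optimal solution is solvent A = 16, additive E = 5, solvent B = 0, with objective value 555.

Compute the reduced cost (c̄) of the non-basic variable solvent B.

-3

At the optimum: cooling uses 31 of 31 (binding); labor uses 69 of 69 (binding).
Dual feasibility on the basic columns requires 1·y_cooling + 4·y_labor = 25, 3·y_cooling + 1·y_labor = 31.
This yields shadow prices y_cooling = 9, y_labor = 4.
Reduced cost of solvent B: c₃ − yᵀa₃ = 45 − (9·4 + 4·3) = 45 − 48 = -3.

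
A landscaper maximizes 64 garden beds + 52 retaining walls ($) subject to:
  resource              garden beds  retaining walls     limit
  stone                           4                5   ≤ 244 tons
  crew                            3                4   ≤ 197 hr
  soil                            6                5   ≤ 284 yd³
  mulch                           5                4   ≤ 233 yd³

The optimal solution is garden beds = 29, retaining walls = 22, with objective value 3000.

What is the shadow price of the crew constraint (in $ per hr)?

At the optimum: stone uses 226 of 244 (slack = 18); crew uses 175 of 197 (slack = 22); soil uses 284 of 284 (binding); mulch uses 233 of 233 (binding).
By complementary slackness, y = 0 for the non-binding constraints.
From A_Bᵀ y = c: 6·y_soil + 5·y_mulch = 64; 5·y_soil + 4·y_mulch = 52.
Solving: y_soil = 4, y_mulch = 8.
Shadow price of crew = 0.

0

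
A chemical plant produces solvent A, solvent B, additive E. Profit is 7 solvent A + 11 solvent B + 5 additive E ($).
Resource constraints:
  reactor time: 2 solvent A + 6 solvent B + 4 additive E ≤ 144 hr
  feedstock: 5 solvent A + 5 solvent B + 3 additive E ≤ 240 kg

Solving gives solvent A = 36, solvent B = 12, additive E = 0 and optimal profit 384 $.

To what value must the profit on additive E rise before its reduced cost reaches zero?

At the optimum: reactor time uses 144 of 144 (binding); feedstock uses 240 of 240 (binding).
Dual feasibility on the basic columns requires 2·y_reactor time + 5·y_feedstock = 7, 6·y_reactor time + 5·y_feedstock = 11.
This yields shadow prices y_reactor time = 1, y_feedstock = 1.
additive E enters the basis when its profit ≥ yᵀa₃ = 1·4 + 1·3 = 7.

7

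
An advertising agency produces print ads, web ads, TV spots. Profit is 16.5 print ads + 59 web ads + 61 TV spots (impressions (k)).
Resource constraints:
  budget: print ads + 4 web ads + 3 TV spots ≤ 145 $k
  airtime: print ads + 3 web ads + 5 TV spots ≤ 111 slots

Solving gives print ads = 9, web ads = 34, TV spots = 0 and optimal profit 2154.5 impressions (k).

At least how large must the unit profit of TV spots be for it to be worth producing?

63.5

Both budget and airtime are binding at x*.
The binding rows give the dual system: 1·y_budget + 1·y_airtime = 16.5 and 4·y_budget + 3·y_airtime = 59.
→ y_budget = 9.5 and y_airtime = 7.
TV spots enters the basis when its profit ≥ yᵀa₃ = 9.5·3 + 7·5 = 63.5.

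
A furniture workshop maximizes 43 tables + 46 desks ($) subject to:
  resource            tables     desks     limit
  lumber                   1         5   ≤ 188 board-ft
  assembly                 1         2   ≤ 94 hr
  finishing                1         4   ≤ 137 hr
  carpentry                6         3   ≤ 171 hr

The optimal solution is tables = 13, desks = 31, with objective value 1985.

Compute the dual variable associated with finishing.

At the optimum: lumber uses 168 of 188 (slack = 20); assembly uses 75 of 94 (slack = 19); finishing uses 137 of 137 (binding); carpentry uses 171 of 171 (binding).
Slack constraints have shadow price 0 (complementary slackness).
Dual feasibility on the basic columns requires 1·y_finishing + 6·y_carpentry = 43, 4·y_finishing + 3·y_carpentry = 46.
This yields shadow prices y_finishing = 7, y_carpentry = 6.
Shadow price of finishing = 7.

7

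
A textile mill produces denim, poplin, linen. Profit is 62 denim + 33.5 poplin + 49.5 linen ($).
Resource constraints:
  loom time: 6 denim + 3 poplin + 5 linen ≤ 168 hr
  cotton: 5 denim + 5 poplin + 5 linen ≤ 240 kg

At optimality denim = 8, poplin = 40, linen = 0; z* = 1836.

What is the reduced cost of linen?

At the optimum: loom time uses 168 of 168 (binding); cotton uses 240 of 240 (binding).
Dual feasibility on the basic columns requires 6·y_loom time + 5·y_cotton = 62, 3·y_loom time + 5·y_cotton = 33.5.
This yields shadow prices y_loom time = 9.5, y_cotton = 1.
Reduced cost of linen: c₃ − yᵀa₃ = 49.5 − (9.5·5 + 1·5) = 49.5 − 52.5 = -3.

-3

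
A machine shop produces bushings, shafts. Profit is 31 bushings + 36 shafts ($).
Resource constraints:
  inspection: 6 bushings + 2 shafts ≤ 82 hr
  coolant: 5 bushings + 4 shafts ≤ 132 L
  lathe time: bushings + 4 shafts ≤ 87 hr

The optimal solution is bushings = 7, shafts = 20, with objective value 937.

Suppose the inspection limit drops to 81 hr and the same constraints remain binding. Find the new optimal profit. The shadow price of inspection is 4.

933

Δb = -1, so new z* = 937 + (4)·(-1) = 937 − 4 = 933.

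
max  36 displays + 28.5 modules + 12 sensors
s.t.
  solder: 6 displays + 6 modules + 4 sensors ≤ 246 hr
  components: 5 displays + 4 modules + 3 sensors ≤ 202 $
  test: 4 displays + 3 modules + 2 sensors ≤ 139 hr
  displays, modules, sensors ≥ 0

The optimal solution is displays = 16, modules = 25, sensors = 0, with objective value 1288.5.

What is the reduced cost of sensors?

Binding: solder and test. Non-binding: components (22 unused).
Slack constraints have shadow price 0 (complementary slackness).
The binding rows give the dual system: 6·y_solder + 4·y_test = 36 and 6·y_solder + 3·y_test = 28.5.
Solving: y_solder = 1, y_test = 7.5.
Reduced cost of sensors: c₃ − yᵀa₃ = 12 − (1·4 + 7.5·2) = 12 − 19 = -7.

-7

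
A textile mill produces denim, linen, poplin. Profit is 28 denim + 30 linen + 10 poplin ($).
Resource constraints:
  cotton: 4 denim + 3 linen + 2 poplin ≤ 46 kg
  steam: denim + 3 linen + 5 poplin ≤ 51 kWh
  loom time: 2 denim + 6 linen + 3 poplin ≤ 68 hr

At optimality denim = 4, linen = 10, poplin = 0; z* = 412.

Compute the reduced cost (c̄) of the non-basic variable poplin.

Binding: cotton and loom time. Non-binding: steam (17 unused).
Since steam is not tight, its dual is 0.
The binding rows give the dual system: 4·y_cotton + 2·y_loom time = 28 and 3·y_cotton + 6·y_loom time = 30.
Solving: y_cotton = 6, y_loom time = 2.
Reduced cost of poplin: c₃ − yᵀa₃ = 10 − (6·2 + 2·3) = 10 − 18 = -8.

-8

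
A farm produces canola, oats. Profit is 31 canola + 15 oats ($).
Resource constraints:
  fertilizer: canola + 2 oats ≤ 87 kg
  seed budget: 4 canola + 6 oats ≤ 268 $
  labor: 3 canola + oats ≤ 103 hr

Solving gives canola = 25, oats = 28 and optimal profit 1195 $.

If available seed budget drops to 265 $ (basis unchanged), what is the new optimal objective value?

Check each constraint at x*: fertilizer 81/87 (slack 6); seed budget 268/268 (tight); labor 103/103 (tight).
By complementary slackness, y = 0 for the non-binding constraint.
Dual feasibility on the basic columns requires 4·y_seed budget + 3·y_labor = 31, 6·y_seed budget + 1·y_labor = 15.
This yields shadow prices y_seed budget = 1, y_labor = 9.
Δz = y_seed budget·Δb = 1 × (-3) = -3, so new z* = 1195 − 3 = 1192.

1192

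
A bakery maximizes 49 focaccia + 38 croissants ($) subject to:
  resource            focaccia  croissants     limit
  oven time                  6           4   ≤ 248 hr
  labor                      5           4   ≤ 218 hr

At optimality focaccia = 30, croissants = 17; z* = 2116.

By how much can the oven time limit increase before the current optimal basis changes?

Binding constraints: oven time, labor. The basis is B = [[6,4],[5,4]] with det 4.
Per unit increase in oven time, x* moves by d = (1, -1.25).
The basis stays optimal until croissants reaches 0; allowable increase = 13.6 hr.

13.6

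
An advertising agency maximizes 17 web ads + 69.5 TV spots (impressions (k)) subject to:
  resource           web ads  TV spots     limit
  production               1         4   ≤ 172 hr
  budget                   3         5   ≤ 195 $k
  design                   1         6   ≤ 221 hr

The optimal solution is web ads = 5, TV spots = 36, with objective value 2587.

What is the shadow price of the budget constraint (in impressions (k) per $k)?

Check each constraint at x*: production 149/172 (slack 23); budget 195/195 (tight); design 221/221 (tight).
By complementary slackness, y = 0 for the non-binding constraint.
The binding rows give the dual system: 3·y_budget + 1·y_design = 17 and 5·y_budget + 6·y_design = 69.5.
Solving: y_budget = 2.5, y_design = 9.5.
Shadow price of budget = 2.5.

2.5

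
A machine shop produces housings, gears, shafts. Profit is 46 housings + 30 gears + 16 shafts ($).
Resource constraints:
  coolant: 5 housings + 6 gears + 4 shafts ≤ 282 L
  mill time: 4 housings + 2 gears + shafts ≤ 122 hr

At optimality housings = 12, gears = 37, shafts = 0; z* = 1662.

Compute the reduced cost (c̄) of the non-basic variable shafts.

Both coolant and mill time are binding at x*.
From A_Bᵀ y = c: 5·y_coolant + 4·y_mill time = 46; 6·y_coolant + 2·y_mill time = 30.
Solving: y_coolant = 2, y_mill time = 9.
Reduced cost of shafts: c₃ − yᵀa₃ = 16 − (2·4 + 9·1) = 16 − 17 = -1.

-1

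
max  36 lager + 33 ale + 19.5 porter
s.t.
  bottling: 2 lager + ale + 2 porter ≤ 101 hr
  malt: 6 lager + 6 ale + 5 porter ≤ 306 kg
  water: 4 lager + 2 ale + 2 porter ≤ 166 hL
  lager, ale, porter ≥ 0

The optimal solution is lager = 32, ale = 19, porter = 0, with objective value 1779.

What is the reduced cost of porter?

Binding: malt and water. Non-binding: bottling (18 unused).
Slack constraints have shadow price 0 (complementary slackness).
The binding rows give the dual system: 6·y_malt + 4·y_water = 36 and 6·y_malt + 2·y_water = 33.
This yields shadow prices y_malt = 5, y_water = 1.5.
Reduced cost of porter: c₃ − yᵀa₃ = 19.5 − (5·5 + 1.5·2) = 19.5 − 28 = -8.5.

-8.5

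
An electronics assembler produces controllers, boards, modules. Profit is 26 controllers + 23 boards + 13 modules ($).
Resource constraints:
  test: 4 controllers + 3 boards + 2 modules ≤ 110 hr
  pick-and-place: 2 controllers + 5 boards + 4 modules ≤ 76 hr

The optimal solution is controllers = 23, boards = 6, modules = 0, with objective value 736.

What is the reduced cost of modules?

At the optimum: test uses 110 of 110 (binding); pick-and-place uses 76 of 76 (binding).
The binding rows give the dual system: 4·y_test + 2·y_pick-and-place = 26 and 3·y_test + 5·y_pick-and-place = 23.
This yields shadow prices y_test = 6, y_pick-and-place = 1.
Reduced cost of modules: c₃ − yᵀa₃ = 13 − (6·2 + 1·4) = 13 − 16 = -3.

-3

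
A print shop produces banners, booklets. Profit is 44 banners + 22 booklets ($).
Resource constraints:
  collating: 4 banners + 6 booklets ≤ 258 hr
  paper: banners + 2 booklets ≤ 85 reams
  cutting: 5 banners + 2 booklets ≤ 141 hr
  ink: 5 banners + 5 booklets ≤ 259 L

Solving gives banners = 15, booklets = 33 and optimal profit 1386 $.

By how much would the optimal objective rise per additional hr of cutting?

Binding: collating and cutting. Non-binding: paper (4 unused), ink (19 unused).
Slack constraints have shadow price 0 (complementary slackness).
The binding rows give the dual system: 4·y_collating + 5·y_cutting = 44 and 6·y_collating + 2·y_cutting = 22.
Solving: y_collating = 1, y_cutting = 8.
Shadow price of cutting = 8.

8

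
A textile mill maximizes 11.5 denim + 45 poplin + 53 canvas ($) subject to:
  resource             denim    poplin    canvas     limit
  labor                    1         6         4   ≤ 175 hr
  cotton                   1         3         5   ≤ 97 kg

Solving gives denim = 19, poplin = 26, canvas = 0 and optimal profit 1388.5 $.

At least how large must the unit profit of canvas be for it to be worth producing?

Check each constraint at x*: labor 175/175 (tight); cotton 97/97 (tight).
The binding rows give the dual system: 1·y_labor + 1·y_cotton = 11.5 and 6·y_labor + 3·y_cotton = 45.
This yields shadow prices y_labor = 3.5, y_cotton = 8.
canvas enters the basis when its profit ≥ yᵀa₃ = 3.5·4 + 8·5 = 54.

54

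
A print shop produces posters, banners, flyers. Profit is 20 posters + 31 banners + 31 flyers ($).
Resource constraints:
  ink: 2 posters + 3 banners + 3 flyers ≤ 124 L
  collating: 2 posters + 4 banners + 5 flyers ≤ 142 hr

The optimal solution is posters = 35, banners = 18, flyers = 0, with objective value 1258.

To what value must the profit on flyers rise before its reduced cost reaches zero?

At the optimum: ink uses 124 of 124 (binding); collating uses 142 of 142 (binding).
From A_Bᵀ y = c: 2·y_ink + 2·y_collating = 20; 3·y_ink + 4·y_collating = 31.
→ y_ink = 9 and y_collating = 1.
flyers enters the basis when its profit ≥ yᵀa₃ = 9·3 + 1·5 = 32.

32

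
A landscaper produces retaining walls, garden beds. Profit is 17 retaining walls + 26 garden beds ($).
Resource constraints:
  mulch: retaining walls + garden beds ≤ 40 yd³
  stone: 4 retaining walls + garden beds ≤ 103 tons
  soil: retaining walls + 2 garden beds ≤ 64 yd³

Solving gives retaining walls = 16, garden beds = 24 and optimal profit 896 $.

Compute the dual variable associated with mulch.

8

Check each constraint at x*: mulch 40/40 (tight); stone 88/103 (slack 15); soil 64/64 (tight).
Since stone is not tight, its dual is 0.
From A_Bᵀ y = c: 1·y_mulch + 1·y_soil = 17; 1·y_mulch + 2·y_soil = 26.
Solving: y_mulch = 8, y_soil = 9.
Shadow price of mulch = 8.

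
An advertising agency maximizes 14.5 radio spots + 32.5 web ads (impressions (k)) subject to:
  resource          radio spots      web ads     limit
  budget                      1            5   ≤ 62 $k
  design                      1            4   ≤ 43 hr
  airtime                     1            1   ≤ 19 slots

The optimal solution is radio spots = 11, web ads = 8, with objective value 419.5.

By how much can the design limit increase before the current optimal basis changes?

Binding constraints: design, airtime. The basis is B = [[1,4],[1,1]] with det -3.
Per unit increase in design, x* moves by d = (-0.3333, 0.3333).
The basis stays optimal until budget becomes binding; allowable increase = 8.25 hr.

8.25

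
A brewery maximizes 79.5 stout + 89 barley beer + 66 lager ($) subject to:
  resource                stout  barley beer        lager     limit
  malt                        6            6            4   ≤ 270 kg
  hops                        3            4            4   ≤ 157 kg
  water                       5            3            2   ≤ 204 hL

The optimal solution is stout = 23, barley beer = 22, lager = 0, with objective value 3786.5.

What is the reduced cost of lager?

-6

Binding: malt and hops. Non-binding: water (23 unused).
By complementary slackness, y = 0 for the non-binding constraint.
The binding rows give the dual system: 6·y_malt + 3·y_hops = 79.5 and 6·y_malt + 4·y_hops = 89.
→ y_malt = 8.5 and y_hops = 9.5.
Reduced cost of lager: c₃ − yᵀa₃ = 66 − (8.5·4 + 9.5·4) = 66 − 72 = -6.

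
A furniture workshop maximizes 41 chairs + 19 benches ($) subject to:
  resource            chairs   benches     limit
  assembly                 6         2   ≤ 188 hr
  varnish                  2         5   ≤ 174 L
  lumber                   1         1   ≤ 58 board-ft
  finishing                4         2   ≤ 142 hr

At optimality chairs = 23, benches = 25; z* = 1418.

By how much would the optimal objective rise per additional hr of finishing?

8

At the optimum: assembly uses 188 of 188 (binding); varnish uses 171 of 174 (slack = 3); lumber uses 48 of 58 (slack = 10); finishing uses 142 of 142 (binding).
By complementary slackness, y = 0 for the non-binding constraints.
Dual feasibility on the basic columns requires 6·y_assembly + 4·y_finishing = 41, 2·y_assembly + 2·y_finishing = 19.
This yields shadow prices y_assembly = 1.5, y_finishing = 8.
Shadow price of finishing = 8.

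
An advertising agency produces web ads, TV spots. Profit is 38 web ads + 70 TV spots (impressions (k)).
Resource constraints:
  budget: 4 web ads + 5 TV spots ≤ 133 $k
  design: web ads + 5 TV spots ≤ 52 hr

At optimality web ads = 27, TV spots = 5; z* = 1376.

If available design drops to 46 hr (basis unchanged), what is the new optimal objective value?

At the optimum: budget uses 133 of 133 (binding); design uses 52 of 52 (binding).
Dual feasibility on the basic columns requires 4·y_budget + 1·y_design = 38, 5·y_budget + 5·y_design = 70.
This yields shadow prices y_budget = 8, y_design = 6.
Δz = y_design·Δb = 6 × (-6) = -36, so new z* = 1376 − 36 = 1340.

1340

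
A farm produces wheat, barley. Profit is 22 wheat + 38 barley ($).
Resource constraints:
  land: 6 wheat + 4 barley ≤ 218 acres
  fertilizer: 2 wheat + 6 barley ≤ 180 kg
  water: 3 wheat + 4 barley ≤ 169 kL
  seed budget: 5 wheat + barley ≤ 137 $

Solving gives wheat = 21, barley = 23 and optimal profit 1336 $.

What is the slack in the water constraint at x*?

water used = 3·21 + 4·23 = 155; slack = 169 − 155 = 14.

14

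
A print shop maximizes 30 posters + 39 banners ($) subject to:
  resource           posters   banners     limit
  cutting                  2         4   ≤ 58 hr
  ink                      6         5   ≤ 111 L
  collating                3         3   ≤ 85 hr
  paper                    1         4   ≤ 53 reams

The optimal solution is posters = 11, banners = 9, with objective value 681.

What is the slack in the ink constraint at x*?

ink used = 6·11 + 5·9 = 111; slack = 111 − 111 = 0.

0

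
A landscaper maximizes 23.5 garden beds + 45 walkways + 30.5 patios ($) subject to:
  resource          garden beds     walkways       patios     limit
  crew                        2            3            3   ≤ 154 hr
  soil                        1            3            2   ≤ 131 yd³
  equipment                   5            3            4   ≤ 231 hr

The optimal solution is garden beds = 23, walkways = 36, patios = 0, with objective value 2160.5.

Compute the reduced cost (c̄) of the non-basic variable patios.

-8

Binding: crew and soil. Non-binding: equipment (8 unused).
Since equipment is not tight, its dual is 0.
From A_Bᵀ y = c: 2·y_crew + 1·y_soil = 23.5; 3·y_crew + 3·y_soil = 45.
This yields shadow prices y_crew = 8.5, y_soil = 6.5.
Reduced cost of patios: c₃ − yᵀa₃ = 30.5 − (8.5·3 + 6.5·2) = 30.5 − 38.5 = -8.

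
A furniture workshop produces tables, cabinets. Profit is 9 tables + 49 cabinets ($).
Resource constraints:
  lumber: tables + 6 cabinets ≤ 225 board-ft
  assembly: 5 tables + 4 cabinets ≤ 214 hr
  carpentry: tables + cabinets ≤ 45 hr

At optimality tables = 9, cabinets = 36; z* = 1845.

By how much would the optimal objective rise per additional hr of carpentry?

Check each constraint at x*: lumber 225/225 (tight); assembly 189/214 (slack 25); carpentry 45/45 (tight).
By complementary slackness, y = 0 for the non-binding constraint.
From A_Bᵀ y = c: 1·y_lumber + 1·y_carpentry = 9; 6·y_lumber + 1·y_carpentry = 49.
This yields shadow prices y_lumber = 8, y_carpentry = 1.
Shadow price of carpentry = 1.

1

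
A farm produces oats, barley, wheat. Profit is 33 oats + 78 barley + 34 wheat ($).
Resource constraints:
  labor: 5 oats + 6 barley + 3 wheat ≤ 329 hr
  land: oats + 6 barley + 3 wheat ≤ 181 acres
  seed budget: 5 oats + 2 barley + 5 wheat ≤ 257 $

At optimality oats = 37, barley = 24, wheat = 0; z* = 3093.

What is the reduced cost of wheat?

Binding: labor and land. Non-binding: seed budget (24 unused).
By complementary slackness, y = 0 for the non-binding constraint.
Dual feasibility on the basic columns requires 5·y_labor + 1·y_land = 33, 6·y_labor + 6·y_land = 78.
Solving: y_labor = 5, y_land = 8.
Reduced cost of wheat: c₃ − yᵀa₃ = 34 − (5·3 + 8·3) = 34 − 39 = -5.

-5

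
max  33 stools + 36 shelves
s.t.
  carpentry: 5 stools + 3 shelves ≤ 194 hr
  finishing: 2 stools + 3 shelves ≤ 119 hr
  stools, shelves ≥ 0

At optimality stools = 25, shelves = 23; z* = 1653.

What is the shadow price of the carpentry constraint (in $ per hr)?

Check each constraint at x*: carpentry 194/194 (tight); finishing 119/119 (tight).
The binding rows give the dual system: 5·y_carpentry + 2·y_finishing = 33 and 3·y_carpentry + 3·y_finishing = 36.
→ y_carpentry = 3 and y_finishing = 9.
Shadow price of carpentry = 3.

3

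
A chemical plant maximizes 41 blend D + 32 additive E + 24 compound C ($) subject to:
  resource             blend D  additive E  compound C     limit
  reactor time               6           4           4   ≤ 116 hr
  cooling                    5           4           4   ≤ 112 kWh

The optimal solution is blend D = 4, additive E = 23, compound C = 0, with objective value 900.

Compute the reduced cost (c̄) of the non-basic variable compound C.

Both reactor time and cooling are binding at x*.
The binding rows give the dual system: 6·y_reactor time + 5·y_cooling = 41 and 4·y_reactor time + 4·y_cooling = 32.
Solving: y_reactor time = 1, y_cooling = 7.
Reduced cost of compound C: c₃ − yᵀa₃ = 24 − (1·4 + 7·4) = 24 − 32 = -8.

-8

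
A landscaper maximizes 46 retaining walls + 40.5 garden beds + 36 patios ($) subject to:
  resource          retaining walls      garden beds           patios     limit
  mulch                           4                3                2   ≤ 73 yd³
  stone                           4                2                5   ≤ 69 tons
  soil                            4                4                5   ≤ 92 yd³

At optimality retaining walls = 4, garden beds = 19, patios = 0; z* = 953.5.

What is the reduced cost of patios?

Binding: mulch and soil. Non-binding: stone (15 unused).
Since stone is not tight, its dual is 0.
Dual feasibility on the basic columns requires 4·y_mulch + 4·y_soil = 46, 3·y_mulch + 4·y_soil = 40.5.
→ y_mulch = 5.5 and y_soil = 6.
Reduced cost of patios: c₃ − yᵀa₃ = 36 − (5.5·2 + 6·5) = 36 − 41 = -5.

-5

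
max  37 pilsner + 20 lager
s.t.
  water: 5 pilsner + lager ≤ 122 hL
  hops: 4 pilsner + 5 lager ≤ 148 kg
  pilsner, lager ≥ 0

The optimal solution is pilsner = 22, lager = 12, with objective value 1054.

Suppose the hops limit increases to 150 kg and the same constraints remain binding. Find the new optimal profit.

1060

Both water and hops are binding at x*.
The binding rows give the dual system: 5·y_water + 4·y_hops = 37 and 1·y_water + 5·y_hops = 20.
Solving: y_water = 5, y_hops = 3.
Δz = y_hops·Δb = 3 × (2) = 6, so new z* = 1054 + 6 = 1060.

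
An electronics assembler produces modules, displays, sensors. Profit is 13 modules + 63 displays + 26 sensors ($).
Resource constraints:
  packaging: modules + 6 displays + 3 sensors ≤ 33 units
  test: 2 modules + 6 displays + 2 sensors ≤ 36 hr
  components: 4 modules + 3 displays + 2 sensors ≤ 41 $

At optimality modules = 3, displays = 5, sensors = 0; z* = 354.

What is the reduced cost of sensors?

Check each constraint at x*: packaging 33/33 (tight); test 36/36 (tight); components 27/41 (slack 14).
Since components is not tight, its dual is 0.
The binding rows give the dual system: 1·y_packaging + 2·y_test = 13 and 6·y_packaging + 6·y_test = 63.
→ y_packaging = 8 and y_test = 2.5.
Reduced cost of sensors: c₃ − yᵀa₃ = 26 − (8·3 + 2.5·2) = 26 − 29 = -3.

-3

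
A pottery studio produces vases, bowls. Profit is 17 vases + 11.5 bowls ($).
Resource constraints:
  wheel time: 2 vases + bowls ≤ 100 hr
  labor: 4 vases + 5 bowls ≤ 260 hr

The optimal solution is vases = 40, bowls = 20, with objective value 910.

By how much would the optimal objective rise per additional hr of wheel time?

Check each constraint at x*: wheel time 100/100 (tight); labor 260/260 (tight).
The binding rows give the dual system: 2·y_wheel time + 4·y_labor = 17 and 1·y_wheel time + 5·y_labor = 11.5.
Solving: y_wheel time = 6.5, y_labor = 1.
Shadow price of wheel time = 6.5.

6.5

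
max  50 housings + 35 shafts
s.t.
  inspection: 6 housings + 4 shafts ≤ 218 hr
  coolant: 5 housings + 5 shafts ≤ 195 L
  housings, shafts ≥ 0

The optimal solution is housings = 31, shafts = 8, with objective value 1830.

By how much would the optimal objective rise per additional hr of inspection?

Check each constraint at x*: inspection 218/218 (tight); coolant 195/195 (tight).
From A_Bᵀ y = c: 6·y_inspection + 5·y_coolant = 50; 4·y_inspection + 5·y_coolant = 35.
→ y_inspection = 7.5 and y_coolant = 1.
Shadow price of inspection = 7.5.

7.5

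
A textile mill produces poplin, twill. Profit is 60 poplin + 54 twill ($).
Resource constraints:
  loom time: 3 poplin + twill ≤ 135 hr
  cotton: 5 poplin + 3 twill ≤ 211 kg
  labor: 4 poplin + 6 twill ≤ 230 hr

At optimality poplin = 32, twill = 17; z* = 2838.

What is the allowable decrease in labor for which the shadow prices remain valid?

61.2

Binding constraints: cotton, labor. The basis is B = [[5,3],[4,6]] with det 18.
Per unit decrease in labor, x* moves by d = (0.1667, -0.2778).
The basis stays optimal until twill reaches 0; allowable decrease = 61.2 hr.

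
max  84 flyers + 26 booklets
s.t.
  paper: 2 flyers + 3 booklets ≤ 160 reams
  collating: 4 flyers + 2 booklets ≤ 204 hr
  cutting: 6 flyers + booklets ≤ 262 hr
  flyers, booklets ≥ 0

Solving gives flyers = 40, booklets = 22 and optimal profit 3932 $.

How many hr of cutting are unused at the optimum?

0

cutting used = 6·40 + 1·22 = 262; slack = 262 − 262 = 0.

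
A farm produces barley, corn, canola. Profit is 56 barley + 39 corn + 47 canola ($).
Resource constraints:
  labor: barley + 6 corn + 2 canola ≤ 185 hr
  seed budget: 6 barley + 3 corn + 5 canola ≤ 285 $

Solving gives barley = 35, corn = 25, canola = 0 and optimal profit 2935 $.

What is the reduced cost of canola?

Check each constraint at x*: labor 185/185 (tight); seed budget 285/285 (tight).
The binding rows give the dual system: 1·y_labor + 6·y_seed budget = 56 and 6·y_labor + 3·y_seed budget = 39.
This yields shadow prices y_labor = 2, y_seed budget = 9.
Reduced cost of canola: c₃ − yᵀa₃ = 47 − (2·2 + 9·5) = 47 − 49 = -2.

-2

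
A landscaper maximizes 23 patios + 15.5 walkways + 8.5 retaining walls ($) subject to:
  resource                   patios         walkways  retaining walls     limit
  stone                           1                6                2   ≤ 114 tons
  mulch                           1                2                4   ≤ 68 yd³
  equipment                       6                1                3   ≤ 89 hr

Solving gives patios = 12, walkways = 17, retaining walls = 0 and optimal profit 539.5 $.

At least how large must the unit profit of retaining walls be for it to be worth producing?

14.5

Binding: stone and equipment. Non-binding: mulch (22 unused).
Slack constraints have shadow price 0 (complementary slackness).
Dual feasibility on the basic columns requires 1·y_stone + 6·y_equipment = 23, 6·y_stone + 1·y_equipment = 15.5.
→ y_stone = 2 and y_equipment = 3.5.
retaining walls enters the basis when its profit ≥ yᵀa₃ = 2·2 + 3.5·3 = 14.5.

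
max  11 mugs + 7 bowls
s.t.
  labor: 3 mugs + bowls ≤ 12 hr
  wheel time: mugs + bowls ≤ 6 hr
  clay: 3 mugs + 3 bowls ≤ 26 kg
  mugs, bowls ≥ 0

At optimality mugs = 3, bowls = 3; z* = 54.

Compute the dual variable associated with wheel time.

Check each constraint at x*: labor 12/12 (tight); wheel time 6/6 (tight); clay 18/26 (slack 8).
By complementary slackness, y = 0 for the non-binding constraint.
From A_Bᵀ y = c: 3·y_labor + 1·y_wheel time = 11; 1·y_labor + 1·y_wheel time = 7.
This yields shadow prices y_labor = 2, y_wheel time = 5.
Shadow price of wheel time = 5.

5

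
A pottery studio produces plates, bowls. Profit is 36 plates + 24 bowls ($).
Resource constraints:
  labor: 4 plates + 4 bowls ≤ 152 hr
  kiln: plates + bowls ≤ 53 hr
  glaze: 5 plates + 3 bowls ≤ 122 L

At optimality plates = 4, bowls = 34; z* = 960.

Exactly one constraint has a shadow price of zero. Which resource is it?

kiln

labor: 152/152 (binding)
kiln: 38/53 (slack 15)
glaze: 122/122 (binding)
By complementary slackness, a constraint with positive slack has shadow price 0 → kiln.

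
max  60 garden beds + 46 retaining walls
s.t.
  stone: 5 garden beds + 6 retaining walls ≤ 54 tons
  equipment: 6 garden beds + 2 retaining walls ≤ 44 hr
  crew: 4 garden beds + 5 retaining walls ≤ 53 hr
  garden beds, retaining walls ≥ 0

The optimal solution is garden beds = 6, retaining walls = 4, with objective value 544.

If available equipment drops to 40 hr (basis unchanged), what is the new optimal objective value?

At the optimum: stone uses 54 of 54 (binding); equipment uses 44 of 44 (binding); crew uses 44 of 53 (slack = 9).
Slack constraints have shadow price 0 (complementary slackness).
From A_Bᵀ y = c: 5·y_stone + 6·y_equipment = 60; 6·y_stone + 2·y_equipment = 46.
→ y_stone = 6 and y_equipment = 5.
Δz = y_equipment·Δb = 5 × (-4) = -20, so new z* = 544 − 20 = 524.

524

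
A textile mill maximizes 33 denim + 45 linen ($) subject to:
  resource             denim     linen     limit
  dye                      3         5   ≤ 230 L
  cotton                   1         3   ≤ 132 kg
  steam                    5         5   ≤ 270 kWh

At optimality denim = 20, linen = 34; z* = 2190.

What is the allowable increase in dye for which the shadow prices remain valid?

Binding constraints: dye, steam. The basis is B = [[3,5],[5,5]] with det -10.
Per unit increase in dye, x* moves by d = (-0.5, 0.5).
The basis stays optimal until cotton becomes binding; allowable increase = 10 L.

10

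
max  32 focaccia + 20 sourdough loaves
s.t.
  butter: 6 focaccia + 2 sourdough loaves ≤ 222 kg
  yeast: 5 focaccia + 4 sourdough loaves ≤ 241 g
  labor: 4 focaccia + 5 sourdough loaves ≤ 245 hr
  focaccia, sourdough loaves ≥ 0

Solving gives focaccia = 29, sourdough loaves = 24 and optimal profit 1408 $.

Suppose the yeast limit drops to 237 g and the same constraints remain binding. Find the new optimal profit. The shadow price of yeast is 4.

1392

Δb = -4, so new z* = 1408 + (4)·(-4) = 1408 − 16 = 1392.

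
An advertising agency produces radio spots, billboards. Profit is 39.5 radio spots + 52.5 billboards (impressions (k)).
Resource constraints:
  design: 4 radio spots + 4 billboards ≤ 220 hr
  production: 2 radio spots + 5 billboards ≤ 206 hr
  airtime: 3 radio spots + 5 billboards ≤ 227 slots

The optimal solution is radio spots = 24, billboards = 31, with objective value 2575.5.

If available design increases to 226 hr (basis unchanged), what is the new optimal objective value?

2605.5

At the optimum: design uses 220 of 220 (binding); production uses 203 of 206 (slack = 3); airtime uses 227 of 227 (binding).
Slack constraints have shadow price 0 (complementary slackness).
From A_Bᵀ y = c: 4·y_design + 3·y_airtime = 39.5; 4·y_design + 5·y_airtime = 52.5.
Solving: y_design = 5, y_airtime = 6.5.
Δz = y_design·Δb = 5 × (6) = 30, so new z* = 2575.5 + 30 = 2605.5.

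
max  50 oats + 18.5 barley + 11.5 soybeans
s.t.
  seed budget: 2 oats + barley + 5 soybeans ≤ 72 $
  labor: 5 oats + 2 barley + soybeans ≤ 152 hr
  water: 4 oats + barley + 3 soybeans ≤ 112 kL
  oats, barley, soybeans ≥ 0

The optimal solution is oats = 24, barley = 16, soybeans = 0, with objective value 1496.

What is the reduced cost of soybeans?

Check each constraint at x*: seed budget 64/72 (slack 8); labor 152/152 (tight); water 112/112 (tight).
Slack constraints have shadow price 0 (complementary slackness).
From A_Bᵀ y = c: 5·y_labor + 4·y_water = 50; 2·y_labor + 1·y_water = 18.5.
Solving: y_labor = 8, y_water = 2.5.
Reduced cost of soybeans: c₃ − yᵀa₃ = 11.5 − (8·1 + 2.5·3) = 11.5 − 15.5 = -4.

-4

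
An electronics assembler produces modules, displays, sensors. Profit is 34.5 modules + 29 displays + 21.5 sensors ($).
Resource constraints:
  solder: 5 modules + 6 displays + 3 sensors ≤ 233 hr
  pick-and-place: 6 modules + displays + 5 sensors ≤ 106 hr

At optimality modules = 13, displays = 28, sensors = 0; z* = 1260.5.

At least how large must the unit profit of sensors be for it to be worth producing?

23.5

Check each constraint at x*: solder 233/233 (tight); pick-and-place 106/106 (tight).
Dual feasibility on the basic columns requires 5·y_solder + 6·y_pick-and-place = 34.5, 6·y_solder + 1·y_pick-and-place = 29.
Solving: y_solder = 4.5, y_pick-and-place = 2.
sensors enters the basis when its profit ≥ yᵀa₃ = 4.5·3 + 2·5 = 23.5.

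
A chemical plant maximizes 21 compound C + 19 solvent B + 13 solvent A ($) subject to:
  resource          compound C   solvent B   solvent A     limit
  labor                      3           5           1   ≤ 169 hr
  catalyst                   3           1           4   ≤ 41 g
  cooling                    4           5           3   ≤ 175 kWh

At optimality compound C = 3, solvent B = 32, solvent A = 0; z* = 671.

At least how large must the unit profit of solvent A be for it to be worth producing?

19

At the optimum: labor uses 169 of 169 (binding); catalyst uses 41 of 41 (binding); cooling uses 172 of 175 (slack = 3).
By complementary slackness, y = 0 for the non-binding constraint.
The binding rows give the dual system: 3·y_labor + 3·y_catalyst = 21 and 5·y_labor + 1·y_catalyst = 19.
→ y_labor = 3 and y_catalyst = 4.
solvent A enters the basis when its profit ≥ yᵀa₃ = 3·1 + 4·4 = 19.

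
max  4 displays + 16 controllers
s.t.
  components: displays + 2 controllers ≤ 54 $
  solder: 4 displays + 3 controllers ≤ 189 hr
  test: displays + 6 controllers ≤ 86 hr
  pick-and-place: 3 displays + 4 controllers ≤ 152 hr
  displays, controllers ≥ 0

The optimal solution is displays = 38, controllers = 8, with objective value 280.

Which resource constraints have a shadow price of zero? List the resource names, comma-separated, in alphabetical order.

components: 54/54 (binding)
solder: 176/189 (slack 13)
test: 86/86 (binding)
pick-and-place: 146/152 (slack 6)
By complementary slackness, a constraint with positive slack has shadow price 0 → pick-and-place, solder.

pick-and-place, solder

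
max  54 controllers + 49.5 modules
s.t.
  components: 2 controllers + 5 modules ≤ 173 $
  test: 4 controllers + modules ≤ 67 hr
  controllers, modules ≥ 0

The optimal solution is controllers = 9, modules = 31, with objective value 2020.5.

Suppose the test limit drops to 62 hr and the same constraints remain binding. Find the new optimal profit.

1973

Both components and test are binding at x*.
The binding rows give the dual system: 2·y_components + 4·y_test = 54 and 5·y_components + 1·y_test = 49.5.
Solving: y_components = 8, y_test = 9.5.
Δz = y_test·Δb = 9.5 × (-5) = -47.5, so new z* = 2020.5 − 47.5 = 1973.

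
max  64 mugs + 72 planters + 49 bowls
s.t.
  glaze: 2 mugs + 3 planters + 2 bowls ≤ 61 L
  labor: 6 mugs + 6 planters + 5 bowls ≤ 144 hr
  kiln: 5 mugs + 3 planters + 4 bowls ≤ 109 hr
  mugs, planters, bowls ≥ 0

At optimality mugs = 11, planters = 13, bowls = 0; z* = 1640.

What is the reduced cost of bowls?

-7

At the optimum: glaze uses 61 of 61 (binding); labor uses 144 of 144 (binding); kiln uses 94 of 109 (slack = 15).
Slack constraints have shadow price 0 (complementary slackness).
From A_Bᵀ y = c: 2·y_glaze + 6·y_labor = 64; 3·y_glaze + 6·y_labor = 72.
Solving: y_glaze = 8, y_labor = 8.
Reduced cost of bowls: c₃ − yᵀa₃ = 49 − (8·2 + 8·5) = 49 − 56 = -7.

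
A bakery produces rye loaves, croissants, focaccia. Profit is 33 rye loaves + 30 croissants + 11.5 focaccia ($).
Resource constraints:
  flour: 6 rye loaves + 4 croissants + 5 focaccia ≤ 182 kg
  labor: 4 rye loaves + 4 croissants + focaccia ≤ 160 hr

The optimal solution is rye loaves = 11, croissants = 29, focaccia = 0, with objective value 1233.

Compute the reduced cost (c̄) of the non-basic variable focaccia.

Both flour and labor are binding at x*.
From A_Bᵀ y = c: 6·y_flour + 4·y_labor = 33; 4·y_flour + 4·y_labor = 30.
This yields shadow prices y_flour = 1.5, y_labor = 6.
Reduced cost of focaccia: c₃ − yᵀa₃ = 11.5 − (1.5·5 + 6·1) = 11.5 − 13.5 = -2.

-2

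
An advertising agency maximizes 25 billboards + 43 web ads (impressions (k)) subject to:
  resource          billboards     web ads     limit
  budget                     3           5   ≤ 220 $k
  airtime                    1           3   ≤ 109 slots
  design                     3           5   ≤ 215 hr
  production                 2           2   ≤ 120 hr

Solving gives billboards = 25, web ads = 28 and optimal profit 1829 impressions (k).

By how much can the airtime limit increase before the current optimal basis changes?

Binding constraints: airtime, design. The basis is B = [[1,3],[3,5]] with det -4.
Per unit increase in airtime, x* moves by d = (-1.25, 0.75).
The basis stays optimal until billboards reaches 0; allowable increase = 20 slots.

20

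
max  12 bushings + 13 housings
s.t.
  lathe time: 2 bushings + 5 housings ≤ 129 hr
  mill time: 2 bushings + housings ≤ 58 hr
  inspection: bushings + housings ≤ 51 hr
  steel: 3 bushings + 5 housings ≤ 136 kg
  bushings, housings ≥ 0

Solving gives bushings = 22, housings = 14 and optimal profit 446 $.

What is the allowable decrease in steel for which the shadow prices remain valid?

49

Binding constraints: mill time, steel. The basis is B = [[2,1],[3,5]] with det 7.
Per unit decrease in steel, x* moves by d = (0.1429, -0.2857).
The basis stays optimal until housings reaches 0; allowable decrease = 49 kg.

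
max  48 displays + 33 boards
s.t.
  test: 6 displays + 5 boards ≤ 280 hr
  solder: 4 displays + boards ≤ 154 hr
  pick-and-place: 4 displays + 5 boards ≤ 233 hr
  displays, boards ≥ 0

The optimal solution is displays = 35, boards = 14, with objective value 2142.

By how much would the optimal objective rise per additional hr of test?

Binding: test and solder. Non-binding: pick-and-place (23 unused).
By complementary slackness, y = 0 for the non-binding constraint.
Dual feasibility on the basic columns requires 6·y_test + 4·y_solder = 48, 5·y_test + 1·y_solder = 33.
Solving: y_test = 6, y_solder = 3.
Shadow price of test = 6.

6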